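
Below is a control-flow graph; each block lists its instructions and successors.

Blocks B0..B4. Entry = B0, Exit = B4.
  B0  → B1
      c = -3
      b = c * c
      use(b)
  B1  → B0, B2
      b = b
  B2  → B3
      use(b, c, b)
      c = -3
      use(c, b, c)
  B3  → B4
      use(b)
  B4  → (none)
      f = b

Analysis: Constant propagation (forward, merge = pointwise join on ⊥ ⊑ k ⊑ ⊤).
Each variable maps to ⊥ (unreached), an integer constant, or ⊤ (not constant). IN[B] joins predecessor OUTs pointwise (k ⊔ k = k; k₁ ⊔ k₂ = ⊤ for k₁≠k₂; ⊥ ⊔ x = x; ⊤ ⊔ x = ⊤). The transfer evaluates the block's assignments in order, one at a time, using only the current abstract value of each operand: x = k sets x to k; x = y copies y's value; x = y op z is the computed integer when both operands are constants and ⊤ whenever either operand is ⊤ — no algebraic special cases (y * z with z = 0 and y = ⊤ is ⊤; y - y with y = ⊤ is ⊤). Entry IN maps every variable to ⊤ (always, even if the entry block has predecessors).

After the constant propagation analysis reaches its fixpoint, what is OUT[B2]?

Fixpoint table:
  B0: | IN=(all ⊤) | OUT={b:9, c:-3; rest ⊤}
  B1: | IN={b:9, c:-3; rest ⊤} | OUT={b:9, c:-3; rest ⊤}
  B2: | IN={b:9, c:-3; rest ⊤} | OUT={b:9, c:-3; rest ⊤}
  B3: | IN={b:9, c:-3; rest ⊤} | OUT={b:9, c:-3; rest ⊤}
  B4: | IN={b:9, c:-3; rest ⊤} | OUT={b:9, c:-3, f:9; rest ⊤}

Merge at B2: IN[B2] = OUT[B1] = {a: ⊤, b: 9, c: -3, d: ⊤, e: ⊤, f: ⊤}
Applying B2's transfer function to that IN value gives OUT[B2] (row B2 above).

Answer: {a: ⊤, b: 9, c: -3, d: ⊤, e: ⊤, f: ⊤}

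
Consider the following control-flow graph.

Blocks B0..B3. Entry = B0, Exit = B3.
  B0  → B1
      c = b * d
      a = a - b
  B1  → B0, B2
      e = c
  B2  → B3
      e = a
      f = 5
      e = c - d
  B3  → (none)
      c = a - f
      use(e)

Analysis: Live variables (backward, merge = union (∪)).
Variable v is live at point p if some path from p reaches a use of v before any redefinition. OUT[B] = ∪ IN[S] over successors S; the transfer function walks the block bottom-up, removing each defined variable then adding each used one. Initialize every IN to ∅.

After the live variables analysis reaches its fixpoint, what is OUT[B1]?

Converged values:
  B0: | IN={a, b, d} | OUT={a, b, c, d}
  B1: | IN={a, b, c, d} | OUT={a, b, c, d}
  B2: | IN={a, c, d} | OUT={a, e, f}
  B3: | IN={a, e, f} | OUT={}

Merge at B1: OUT[B1] = IN[B0] ⊔ IN[B2] = {a, b, c, d}

Answer: {a, b, c, d}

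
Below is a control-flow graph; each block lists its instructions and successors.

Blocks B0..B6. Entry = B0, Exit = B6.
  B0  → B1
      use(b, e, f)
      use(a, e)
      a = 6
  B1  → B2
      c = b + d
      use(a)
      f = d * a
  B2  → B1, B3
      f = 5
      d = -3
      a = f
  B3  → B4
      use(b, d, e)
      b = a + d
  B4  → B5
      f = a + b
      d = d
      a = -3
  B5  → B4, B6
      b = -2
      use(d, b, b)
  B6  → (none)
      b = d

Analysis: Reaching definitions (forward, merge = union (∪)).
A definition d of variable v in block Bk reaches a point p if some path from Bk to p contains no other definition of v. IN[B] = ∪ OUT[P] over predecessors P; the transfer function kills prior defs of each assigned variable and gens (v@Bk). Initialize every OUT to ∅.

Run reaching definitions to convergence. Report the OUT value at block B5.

Converged values:
  B0:  IN={}  OUT={a@B0}
  B1:  IN={a@B0, a@B2, c@B1, d@B2, f@B2}  OUT={a@B0, a@B2, c@B1, d@B2, f@B1}
  B2:  IN={a@B0, a@B2, c@B1, d@B2, f@B1}  OUT={a@B2, c@B1, d@B2, f@B2}
  B3:  IN={a@B2, c@B1, d@B2, f@B2}  OUT={a@B2, b@B3, c@B1, d@B2, f@B2}
  B4:  IN={a@B2, a@B4, b@B3, b@B5, c@B1, d@B2, d@B4, f@B2, f@B4}  OUT={a@B4, b@B3, b@B5, c@B1, d@B4, f@B4}
  B5:  IN={a@B4, b@B3, b@B5, c@B1, d@B4, f@B4}  OUT={a@B4, b@B5, c@B1, d@B4, f@B4}
  B6:  IN={a@B4, b@B5, c@B1, d@B4, f@B4}  OUT={a@B4, b@B6, c@B1, d@B4, f@B4}

Merge at B5: IN[B5] = OUT[B4] = {a@B4, b@B3, b@B5, c@B1, d@B4, f@B4}
Applying B5's transfer function to that IN value gives OUT[B5] (row B5 above).

Answer: {a@B4, b@B5, c@B1, d@B4, f@B4}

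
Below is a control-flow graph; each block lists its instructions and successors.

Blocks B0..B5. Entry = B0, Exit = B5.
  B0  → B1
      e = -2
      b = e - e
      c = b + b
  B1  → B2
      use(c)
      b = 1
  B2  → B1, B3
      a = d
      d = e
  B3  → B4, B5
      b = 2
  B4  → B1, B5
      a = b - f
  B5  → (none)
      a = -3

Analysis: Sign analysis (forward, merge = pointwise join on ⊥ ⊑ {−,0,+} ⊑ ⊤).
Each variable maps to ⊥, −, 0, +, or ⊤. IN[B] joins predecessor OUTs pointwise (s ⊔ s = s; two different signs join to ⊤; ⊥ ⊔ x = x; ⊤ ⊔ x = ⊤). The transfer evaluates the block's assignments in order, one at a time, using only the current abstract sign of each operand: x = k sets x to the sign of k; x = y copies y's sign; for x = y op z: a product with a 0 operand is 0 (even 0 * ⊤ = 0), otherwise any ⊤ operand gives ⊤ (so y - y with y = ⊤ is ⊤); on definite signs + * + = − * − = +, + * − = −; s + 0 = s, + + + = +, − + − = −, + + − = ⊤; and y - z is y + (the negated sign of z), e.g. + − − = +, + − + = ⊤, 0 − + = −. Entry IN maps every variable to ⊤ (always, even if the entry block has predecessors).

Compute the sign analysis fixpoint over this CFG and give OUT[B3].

Answer: {a: ⊤, b: +, c: ⊤, d: -, e: -, f: ⊤}

Trace:
Per-block solution:
  B0:  IN=(all ⊤)  OUT={e:-; rest ⊤}
  B1:  IN={e:-; rest ⊤}  OUT={b:+, e:-; rest ⊤}
  B2:  IN={b:+, e:-; rest ⊤}  OUT={b:+, d:-, e:-; rest ⊤}
  B3:  IN={b:+, d:-, e:-; rest ⊤}  OUT={b:+, d:-, e:-; rest ⊤}
  B4:  IN={b:+, d:-, e:-; rest ⊤}  OUT={b:+, d:-, e:-; rest ⊤}
  B5:  IN={b:+, d:-, e:-; rest ⊤}  OUT={a:-, b:+, d:-, e:-; rest ⊤}

Merge at B3: IN[B3] = OUT[B2] = {a: ⊤, b: +, c: ⊤, d: -, e: -, f: ⊤}
Applying B3's transfer function to that IN value gives OUT[B3] (row B3 above).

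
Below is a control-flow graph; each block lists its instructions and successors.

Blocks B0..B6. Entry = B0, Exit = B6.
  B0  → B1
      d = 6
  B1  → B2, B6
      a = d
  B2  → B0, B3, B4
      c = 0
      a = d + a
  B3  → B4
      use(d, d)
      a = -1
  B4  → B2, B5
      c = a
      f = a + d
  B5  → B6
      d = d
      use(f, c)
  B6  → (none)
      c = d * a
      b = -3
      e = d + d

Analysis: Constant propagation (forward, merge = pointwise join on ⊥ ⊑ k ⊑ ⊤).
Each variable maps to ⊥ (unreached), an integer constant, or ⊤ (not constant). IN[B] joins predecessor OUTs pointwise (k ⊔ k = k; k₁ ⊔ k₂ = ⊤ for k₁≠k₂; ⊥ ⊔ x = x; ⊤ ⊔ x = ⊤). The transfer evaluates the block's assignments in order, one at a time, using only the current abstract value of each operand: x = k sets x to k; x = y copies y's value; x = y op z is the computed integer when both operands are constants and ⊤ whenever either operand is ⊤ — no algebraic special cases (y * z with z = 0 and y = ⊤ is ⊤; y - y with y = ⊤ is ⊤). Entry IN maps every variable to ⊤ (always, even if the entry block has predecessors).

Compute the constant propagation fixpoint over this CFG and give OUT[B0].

Answer: {a: ⊤, b: ⊤, c: ⊤, d: 6, e: ⊤, f: ⊤}

Derivation:
Converged values:
  B0:   IN=(all ⊤)   OUT={d:6; rest ⊤}
  B1:   IN={d:6; rest ⊤}   OUT={a:6, d:6; rest ⊤}
  B2:   IN={d:6; rest ⊤}   OUT={c:0, d:6; rest ⊤}
  B3:   IN={c:0, d:6; rest ⊤}   OUT={a:-1, c:0, d:6; rest ⊤}
  B4:   IN={c:0, d:6; rest ⊤}   OUT={d:6; rest ⊤}
  B5:   IN={d:6; rest ⊤}   OUT={d:6; rest ⊤}
  B6:   IN={d:6; rest ⊤}   OUT={b:-3, d:6, e:12; rest ⊤}

Merge at B0 (entry node, so the boundary value (all ⊤) is joined with the incoming edge(s)): IN[B0] = (all ⊤) ⊔ OUT[B2] = {a: ⊤, b: ⊤, c: ⊤, d: ⊤, e: ⊤, f: ⊤}
Applying B0's transfer function to that IN value gives OUT[B0] (row B0 above).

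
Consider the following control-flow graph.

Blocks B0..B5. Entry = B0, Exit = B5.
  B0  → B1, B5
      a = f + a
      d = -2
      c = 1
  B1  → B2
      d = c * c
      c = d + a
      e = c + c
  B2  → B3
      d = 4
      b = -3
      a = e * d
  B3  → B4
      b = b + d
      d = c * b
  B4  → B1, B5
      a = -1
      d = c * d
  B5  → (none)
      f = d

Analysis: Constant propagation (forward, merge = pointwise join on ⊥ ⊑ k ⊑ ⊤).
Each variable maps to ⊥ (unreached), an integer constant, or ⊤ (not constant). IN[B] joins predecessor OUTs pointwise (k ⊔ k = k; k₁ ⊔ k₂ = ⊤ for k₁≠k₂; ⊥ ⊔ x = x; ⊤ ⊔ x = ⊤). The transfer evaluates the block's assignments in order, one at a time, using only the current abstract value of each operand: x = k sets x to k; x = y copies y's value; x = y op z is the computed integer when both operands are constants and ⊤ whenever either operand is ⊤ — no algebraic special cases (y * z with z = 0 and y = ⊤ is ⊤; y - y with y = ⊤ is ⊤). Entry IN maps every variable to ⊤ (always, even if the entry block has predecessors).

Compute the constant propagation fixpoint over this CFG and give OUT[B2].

Per-block solution:
  B0:   IN=(all ⊤)   OUT={c:1, d:-2; rest ⊤}
  B1:   IN=(all ⊤)   OUT=(all ⊤)
  B2:   IN=(all ⊤)   OUT={b:-3, d:4; rest ⊤}
  B3:   IN={b:-3, d:4; rest ⊤}   OUT={b:1; rest ⊤}
  B4:   IN={b:1; rest ⊤}   OUT={a:-1, b:1; rest ⊤}
  B5:   IN=(all ⊤)   OUT=(all ⊤)

Merge at B2: IN[B2] = OUT[B1] = {a: ⊤, b: ⊤, c: ⊤, d: ⊤, e: ⊤, f: ⊤}
Applying B2's transfer function to that IN value gives OUT[B2] (row B2 above).

Answer: {a: ⊤, b: -3, c: ⊤, d: 4, e: ⊤, f: ⊤}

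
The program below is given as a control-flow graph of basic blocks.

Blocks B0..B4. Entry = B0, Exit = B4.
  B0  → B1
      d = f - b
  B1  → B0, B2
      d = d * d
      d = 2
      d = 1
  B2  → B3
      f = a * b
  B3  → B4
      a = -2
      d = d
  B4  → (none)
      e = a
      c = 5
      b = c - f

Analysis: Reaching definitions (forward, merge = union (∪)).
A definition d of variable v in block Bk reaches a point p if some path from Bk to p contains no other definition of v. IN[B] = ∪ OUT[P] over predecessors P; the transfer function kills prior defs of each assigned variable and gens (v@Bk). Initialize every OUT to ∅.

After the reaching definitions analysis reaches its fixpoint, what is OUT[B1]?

Answer: {d@B1}

Trace:
Fixpoint table:
  B0:   IN={d@B1}   OUT={d@B0}
  B1:   IN={d@B0}   OUT={d@B1}
  B2:   IN={d@B1}   OUT={d@B1, f@B2}
  B3:   IN={d@B1, f@B2}   OUT={a@B3, d@B3, f@B2}
  B4:   IN={a@B3, d@B3, f@B2}   OUT={a@B3, b@B4, c@B4, d@B3, e@B4, f@B2}

Merge at B1: IN[B1] = OUT[B0] = {d@B0}
Applying B1's transfer function to that IN value gives OUT[B1] (row B1 above).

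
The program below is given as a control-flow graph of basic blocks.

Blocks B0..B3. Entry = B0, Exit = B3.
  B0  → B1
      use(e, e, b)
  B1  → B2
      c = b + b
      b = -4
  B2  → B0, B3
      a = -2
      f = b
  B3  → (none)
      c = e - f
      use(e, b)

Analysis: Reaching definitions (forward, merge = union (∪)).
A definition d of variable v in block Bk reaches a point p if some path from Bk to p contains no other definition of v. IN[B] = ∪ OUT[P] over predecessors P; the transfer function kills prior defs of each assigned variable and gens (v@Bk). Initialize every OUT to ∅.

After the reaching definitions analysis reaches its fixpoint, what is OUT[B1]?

Converged values:
  B0:  IN={a@B2, b@B1, c@B1, f@B2}  OUT={a@B2, b@B1, c@B1, f@B2}
  B1:  IN={a@B2, b@B1, c@B1, f@B2}  OUT={a@B2, b@B1, c@B1, f@B2}
  B2:  IN={a@B2, b@B1, c@B1, f@B2}  OUT={a@B2, b@B1, c@B1, f@B2}
  B3:  IN={a@B2, b@B1, c@B1, f@B2}  OUT={a@B2, b@B1, c@B3, f@B2}

Merge at B1: IN[B1] = OUT[B0] = {a@B2, b@B1, c@B1, f@B2}
Applying B1's transfer function to that IN value gives OUT[B1] (row B1 above).

Answer: {a@B2, b@B1, c@B1, f@B2}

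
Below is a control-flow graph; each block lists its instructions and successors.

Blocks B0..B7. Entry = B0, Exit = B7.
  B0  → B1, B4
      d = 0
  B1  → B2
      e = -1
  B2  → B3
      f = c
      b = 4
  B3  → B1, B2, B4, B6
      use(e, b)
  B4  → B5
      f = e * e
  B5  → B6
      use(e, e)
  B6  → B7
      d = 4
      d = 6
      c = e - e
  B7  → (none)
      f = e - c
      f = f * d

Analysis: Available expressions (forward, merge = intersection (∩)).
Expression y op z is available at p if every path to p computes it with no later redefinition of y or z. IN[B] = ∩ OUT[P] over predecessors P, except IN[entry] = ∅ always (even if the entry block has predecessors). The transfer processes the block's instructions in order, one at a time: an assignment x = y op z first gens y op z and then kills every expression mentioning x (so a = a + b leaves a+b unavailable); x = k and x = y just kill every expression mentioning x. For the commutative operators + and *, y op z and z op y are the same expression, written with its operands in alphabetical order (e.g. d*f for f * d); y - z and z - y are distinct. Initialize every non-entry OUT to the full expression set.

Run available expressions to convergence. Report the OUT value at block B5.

Answer: {e*e}

Working:
Per-block solution:
  B0: | IN={} | OUT={}
  B1: | IN={} | OUT={}
  B2: | IN={} | OUT={}
  B3: | IN={} | OUT={}
  B4: | IN={} | OUT={e*e}
  B5: | IN={e*e} | OUT={e*e}
  B6: | IN={} | OUT={e-e}
  B7: | IN={e-e} | OUT={e-c, e-e}

Merge at B5: IN[B5] = OUT[B4] = {e*e}
Applying B5's transfer function to that IN value gives OUT[B5] (row B5 above).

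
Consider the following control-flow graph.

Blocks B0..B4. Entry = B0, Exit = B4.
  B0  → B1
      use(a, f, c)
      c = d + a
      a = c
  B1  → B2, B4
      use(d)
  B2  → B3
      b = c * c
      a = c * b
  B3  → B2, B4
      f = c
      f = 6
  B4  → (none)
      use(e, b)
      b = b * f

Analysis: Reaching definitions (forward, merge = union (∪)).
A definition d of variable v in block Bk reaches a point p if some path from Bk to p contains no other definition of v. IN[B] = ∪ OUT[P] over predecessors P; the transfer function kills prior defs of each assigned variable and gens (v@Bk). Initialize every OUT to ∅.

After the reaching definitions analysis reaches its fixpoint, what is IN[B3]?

Answer: {a@B2, b@B2, c@B0, f@B3}

Trace:
Converged values:
  B0:  IN={}  OUT={a@B0, c@B0}
  B1:  IN={a@B0, c@B0}  OUT={a@B0, c@B0}
  B2:  IN={a@B0, a@B2, b@B2, c@B0, f@B3}  OUT={a@B2, b@B2, c@B0, f@B3}
  B3:  IN={a@B2, b@B2, c@B0, f@B3}  OUT={a@B2, b@B2, c@B0, f@B3}
  B4:  IN={a@B0, a@B2, b@B2, c@B0, f@B3}  OUT={a@B0, a@B2, b@B4, c@B0, f@B3}

Merge at B3: IN[B3] = OUT[B2] = {a@B2, b@B2, c@B0, f@B3}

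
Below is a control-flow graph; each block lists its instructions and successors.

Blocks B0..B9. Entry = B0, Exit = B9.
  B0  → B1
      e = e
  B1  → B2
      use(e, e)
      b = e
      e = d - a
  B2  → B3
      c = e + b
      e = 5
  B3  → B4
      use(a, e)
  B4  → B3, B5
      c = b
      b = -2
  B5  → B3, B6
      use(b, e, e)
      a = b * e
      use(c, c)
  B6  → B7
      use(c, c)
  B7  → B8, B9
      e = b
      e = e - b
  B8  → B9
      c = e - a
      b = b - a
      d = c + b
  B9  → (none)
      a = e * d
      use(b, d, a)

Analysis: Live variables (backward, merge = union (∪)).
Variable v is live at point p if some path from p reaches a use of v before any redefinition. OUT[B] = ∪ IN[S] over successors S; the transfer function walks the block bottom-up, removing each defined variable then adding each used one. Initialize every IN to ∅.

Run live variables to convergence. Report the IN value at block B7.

Answer: {a, b, d}

Working:
Fixpoint table:
  B0:   IN={a, d, e}   OUT={a, d, e}
  B1:   IN={a, d, e}   OUT={a, b, d, e}
  B2:   IN={a, b, d, e}   OUT={a, b, d, e}
  B3:   IN={a, b, d, e}   OUT={a, b, d, e}
  B4:   IN={a, b, d, e}   OUT={a, b, c, d, e}
  B5:   IN={b, c, d, e}   OUT={a, b, c, d, e}
  B6:   IN={a, b, c, d}   OUT={a, b, d}
  B7:   IN={a, b, d}   OUT={a, b, d, e}
  B8:   IN={a, b, e}   OUT={b, d, e}
  B9:   IN={b, d, e}   OUT={}

Merge at B7: OUT[B7] = IN[B8] ⊔ IN[B9] = {a, b, d, e}
Applying B7's transfer function to that OUT value gives IN[B7] (row B7 above).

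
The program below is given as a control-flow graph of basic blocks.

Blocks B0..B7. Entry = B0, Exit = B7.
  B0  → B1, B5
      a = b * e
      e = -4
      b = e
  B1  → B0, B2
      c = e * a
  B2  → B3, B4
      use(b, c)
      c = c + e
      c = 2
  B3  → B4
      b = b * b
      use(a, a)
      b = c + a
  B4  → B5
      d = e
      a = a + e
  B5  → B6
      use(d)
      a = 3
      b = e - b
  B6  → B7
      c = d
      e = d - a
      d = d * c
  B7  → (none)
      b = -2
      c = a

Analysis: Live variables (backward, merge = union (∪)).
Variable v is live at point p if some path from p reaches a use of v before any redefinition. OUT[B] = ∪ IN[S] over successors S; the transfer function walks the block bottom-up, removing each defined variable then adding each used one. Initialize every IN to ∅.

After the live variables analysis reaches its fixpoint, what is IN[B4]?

Fixpoint table:
  B0: | IN={b, d, e} | OUT={a, b, d, e}
  B1: | IN={a, b, d, e} | OUT={a, b, c, d, e}
  B2: | IN={a, b, c, e} | OUT={a, b, c, e}
  B3: | IN={a, b, c, e} | OUT={a, b, e}
  B4: | IN={a, b, e} | OUT={b, d, e}
  B5: | IN={b, d, e} | OUT={a, d}
  B6: | IN={a, d} | OUT={a}
  B7: | IN={a} | OUT={}

Merge at B4: OUT[B4] = IN[B5] = {b, d, e}
Applying B4's transfer function to that OUT value gives IN[B4] (row B4 above).

Answer: {a, b, e}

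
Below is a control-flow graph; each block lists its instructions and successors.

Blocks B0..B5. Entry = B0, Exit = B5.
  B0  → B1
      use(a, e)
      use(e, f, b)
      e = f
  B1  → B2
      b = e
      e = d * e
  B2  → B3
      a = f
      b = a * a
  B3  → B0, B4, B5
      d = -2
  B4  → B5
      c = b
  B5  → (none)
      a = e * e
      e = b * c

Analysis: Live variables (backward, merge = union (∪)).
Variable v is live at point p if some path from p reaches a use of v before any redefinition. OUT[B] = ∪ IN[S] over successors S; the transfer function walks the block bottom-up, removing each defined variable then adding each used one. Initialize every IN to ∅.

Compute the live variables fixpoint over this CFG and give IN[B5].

Answer: {b, c, e}

Working:
Per-block solution:
  B0:  IN={a, b, c, d, e, f}  OUT={c, d, e, f}
  B1:  IN={c, d, e, f}  OUT={c, e, f}
  B2:  IN={c, e, f}  OUT={a, b, c, e, f}
  B3:  IN={a, b, c, e, f}  OUT={a, b, c, d, e, f}
  B4:  IN={b, e}  OUT={b, c, e}
  B5:  IN={b, c, e}  OUT={}

B5 is the boundary node: OUT[B5] = {}
Applying B5's transfer function to that OUT value gives IN[B5] (row B5 above).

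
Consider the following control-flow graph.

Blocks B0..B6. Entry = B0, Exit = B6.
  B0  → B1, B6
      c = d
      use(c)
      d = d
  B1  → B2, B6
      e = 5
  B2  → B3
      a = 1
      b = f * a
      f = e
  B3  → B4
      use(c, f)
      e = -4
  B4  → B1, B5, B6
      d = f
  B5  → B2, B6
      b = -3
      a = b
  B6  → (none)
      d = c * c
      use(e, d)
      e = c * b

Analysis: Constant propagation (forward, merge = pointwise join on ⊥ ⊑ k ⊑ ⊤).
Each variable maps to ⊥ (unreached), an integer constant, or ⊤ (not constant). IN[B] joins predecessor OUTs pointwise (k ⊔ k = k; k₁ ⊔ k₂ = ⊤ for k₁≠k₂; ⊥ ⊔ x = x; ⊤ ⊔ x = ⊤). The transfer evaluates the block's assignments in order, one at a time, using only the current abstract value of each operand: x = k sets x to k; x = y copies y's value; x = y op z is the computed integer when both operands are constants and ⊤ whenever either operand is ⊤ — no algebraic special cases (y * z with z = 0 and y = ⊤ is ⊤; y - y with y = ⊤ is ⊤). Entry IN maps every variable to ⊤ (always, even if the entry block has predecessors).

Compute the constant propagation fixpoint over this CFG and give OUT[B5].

Fixpoint table:
  B0:  IN=(all ⊤)  OUT=(all ⊤)
  B1:  IN=(all ⊤)  OUT={e:5; rest ⊤}
  B2:  IN=(all ⊤)  OUT={a:1; rest ⊤}
  B3:  IN={a:1; rest ⊤}  OUT={a:1, e:-4; rest ⊤}
  B4:  IN={a:1, e:-4; rest ⊤}  OUT={a:1, e:-4; rest ⊤}
  B5:  IN={a:1, e:-4; rest ⊤}  OUT={a:-3, b:-3, e:-4; rest ⊤}
  B6:  IN=(all ⊤)  OUT=(all ⊤)

Merge at B5: IN[B5] = OUT[B4] = {a: 1, b: ⊤, c: ⊤, d: ⊤, e: -4, f: ⊤}
Applying B5's transfer function to that IN value gives OUT[B5] (row B5 above).

Answer: {a: -3, b: -3, c: ⊤, d: ⊤, e: -4, f: ⊤}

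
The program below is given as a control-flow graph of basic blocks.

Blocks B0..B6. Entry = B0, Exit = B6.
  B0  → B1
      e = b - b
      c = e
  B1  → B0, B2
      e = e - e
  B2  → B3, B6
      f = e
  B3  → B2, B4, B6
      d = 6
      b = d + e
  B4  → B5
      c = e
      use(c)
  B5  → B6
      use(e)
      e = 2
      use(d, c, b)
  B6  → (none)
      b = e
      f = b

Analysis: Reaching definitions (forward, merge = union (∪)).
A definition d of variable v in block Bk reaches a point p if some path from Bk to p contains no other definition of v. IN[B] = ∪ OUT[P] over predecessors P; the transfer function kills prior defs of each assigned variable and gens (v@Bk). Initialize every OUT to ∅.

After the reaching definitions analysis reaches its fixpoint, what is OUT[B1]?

Per-block solution:
  B0:  IN={c@B0, e@B1}  OUT={c@B0, e@B0}
  B1:  IN={c@B0, e@B0}  OUT={c@B0, e@B1}
  B2:  IN={b@B3, c@B0, d@B3, e@B1, f@B2}  OUT={b@B3, c@B0, d@B3, e@B1, f@B2}
  B3:  IN={b@B3, c@B0, d@B3, e@B1, f@B2}  OUT={b@B3, c@B0, d@B3, e@B1, f@B2}
  B4:  IN={b@B3, c@B0, d@B3, e@B1, f@B2}  OUT={b@B3, c@B4, d@B3, e@B1, f@B2}
  B5:  IN={b@B3, c@B4, d@B3, e@B1, f@B2}  OUT={b@B3, c@B4, d@B3, e@B5, f@B2}
  B6:  IN={b@B3, c@B0, c@B4, d@B3, e@B1, e@B5, f@B2}  OUT={b@B6, c@B0, c@B4, d@B3, e@B1, e@B5, f@B6}

Merge at B1: IN[B1] = OUT[B0] = {c@B0, e@B0}
Applying B1's transfer function to that IN value gives OUT[B1] (row B1 above).

Answer: {c@B0, e@B1}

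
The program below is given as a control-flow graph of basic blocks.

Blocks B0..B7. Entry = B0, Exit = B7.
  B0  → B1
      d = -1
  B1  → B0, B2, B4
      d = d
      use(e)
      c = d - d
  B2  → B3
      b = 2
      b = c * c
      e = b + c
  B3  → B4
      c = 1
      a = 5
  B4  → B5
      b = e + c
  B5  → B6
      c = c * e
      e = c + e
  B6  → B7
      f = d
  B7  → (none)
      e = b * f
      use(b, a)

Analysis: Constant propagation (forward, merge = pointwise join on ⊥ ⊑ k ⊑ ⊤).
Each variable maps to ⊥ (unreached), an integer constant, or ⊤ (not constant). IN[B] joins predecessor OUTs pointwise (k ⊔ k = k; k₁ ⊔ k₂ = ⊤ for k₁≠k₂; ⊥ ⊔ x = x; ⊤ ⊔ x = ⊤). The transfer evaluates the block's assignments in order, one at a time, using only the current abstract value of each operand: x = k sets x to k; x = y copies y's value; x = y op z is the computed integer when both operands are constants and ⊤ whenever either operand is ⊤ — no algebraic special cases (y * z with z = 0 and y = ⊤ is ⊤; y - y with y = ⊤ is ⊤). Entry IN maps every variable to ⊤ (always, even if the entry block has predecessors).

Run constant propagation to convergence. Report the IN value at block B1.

Converged values:
  B0:   IN=(all ⊤)   OUT={d:-1; rest ⊤}
  B1:   IN={d:-1; rest ⊤}   OUT={c:0, d:-1; rest ⊤}
  B2:   IN={c:0, d:-1; rest ⊤}   OUT={b:0, c:0, d:-1, e:0; rest ⊤}
  B3:   IN={b:0, c:0, d:-1, e:0; rest ⊤}   OUT={a:5, b:0, c:1, d:-1, e:0; rest ⊤}
  B4:   IN={d:-1; rest ⊤}   OUT={d:-1; rest ⊤}
  B5:   IN={d:-1; rest ⊤}   OUT={d:-1; rest ⊤}
  B6:   IN={d:-1; rest ⊤}   OUT={d:-1, f:-1; rest ⊤}
  B7:   IN={d:-1, f:-1; rest ⊤}   OUT={d:-1, f:-1; rest ⊤}

Merge at B1: IN[B1] = OUT[B0] = {a: ⊤, b: ⊤, c: ⊤, d: -1, e: ⊤, f: ⊤}

Answer: {a: ⊤, b: ⊤, c: ⊤, d: -1, e: ⊤, f: ⊤}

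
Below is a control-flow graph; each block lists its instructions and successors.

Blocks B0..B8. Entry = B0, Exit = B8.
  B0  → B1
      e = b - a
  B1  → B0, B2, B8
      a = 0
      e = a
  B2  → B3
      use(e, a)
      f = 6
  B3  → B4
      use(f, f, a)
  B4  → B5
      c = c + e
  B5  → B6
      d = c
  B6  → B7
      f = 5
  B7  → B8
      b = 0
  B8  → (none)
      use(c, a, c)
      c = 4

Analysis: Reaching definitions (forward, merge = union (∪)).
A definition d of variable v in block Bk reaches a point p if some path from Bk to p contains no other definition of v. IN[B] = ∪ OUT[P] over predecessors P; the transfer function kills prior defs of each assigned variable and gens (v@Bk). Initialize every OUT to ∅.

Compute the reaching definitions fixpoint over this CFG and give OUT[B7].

Fixpoint table:
  B0: | IN={a@B1, e@B1} | OUT={a@B1, e@B0}
  B1: | IN={a@B1, e@B0} | OUT={a@B1, e@B1}
  B2: | IN={a@B1, e@B1} | OUT={a@B1, e@B1, f@B2}
  B3: | IN={a@B1, e@B1, f@B2} | OUT={a@B1, e@B1, f@B2}
  B4: | IN={a@B1, e@B1, f@B2} | OUT={a@B1, c@B4, e@B1, f@B2}
  B5: | IN={a@B1, c@B4, e@B1, f@B2} | OUT={a@B1, c@B4, d@B5, e@B1, f@B2}
  B6: | IN={a@B1, c@B4, d@B5, e@B1, f@B2} | OUT={a@B1, c@B4, d@B5, e@B1, f@B6}
  B7: | IN={a@B1, c@B4, d@B5, e@B1, f@B6} | OUT={a@B1, b@B7, c@B4, d@B5, e@B1, f@B6}
  B8: | IN={a@B1, b@B7, c@B4, d@B5, e@B1, f@B6} | OUT={a@B1, b@B7, c@B8, d@B5, e@B1, f@B6}

Merge at B7: IN[B7] = OUT[B6] = {a@B1, c@B4, d@B5, e@B1, f@B6}
Applying B7's transfer function to that IN value gives OUT[B7] (row B7 above).

Answer: {a@B1, b@B7, c@B4, d@B5, e@B1, f@B6}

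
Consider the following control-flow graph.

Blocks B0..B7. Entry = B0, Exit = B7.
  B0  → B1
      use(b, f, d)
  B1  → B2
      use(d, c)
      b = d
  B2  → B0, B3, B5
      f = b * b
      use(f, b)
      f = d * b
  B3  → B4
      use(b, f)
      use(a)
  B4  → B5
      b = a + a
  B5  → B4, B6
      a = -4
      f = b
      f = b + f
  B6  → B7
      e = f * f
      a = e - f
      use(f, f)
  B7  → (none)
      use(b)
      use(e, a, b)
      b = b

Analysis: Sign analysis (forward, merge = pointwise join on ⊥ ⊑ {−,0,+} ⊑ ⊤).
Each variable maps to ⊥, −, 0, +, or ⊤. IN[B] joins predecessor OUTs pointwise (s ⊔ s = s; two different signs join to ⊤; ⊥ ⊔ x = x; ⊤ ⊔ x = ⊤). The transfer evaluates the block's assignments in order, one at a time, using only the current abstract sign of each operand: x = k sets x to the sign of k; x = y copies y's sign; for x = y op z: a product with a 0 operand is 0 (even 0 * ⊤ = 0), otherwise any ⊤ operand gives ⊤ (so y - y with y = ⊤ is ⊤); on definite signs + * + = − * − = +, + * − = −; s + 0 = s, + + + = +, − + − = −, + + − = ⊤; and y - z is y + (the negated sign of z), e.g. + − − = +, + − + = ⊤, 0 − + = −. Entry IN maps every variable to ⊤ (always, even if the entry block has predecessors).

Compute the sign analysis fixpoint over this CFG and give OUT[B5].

Per-block solution:
  B0:  IN=(all ⊤)  OUT=(all ⊤)
  B1:  IN=(all ⊤)  OUT=(all ⊤)
  B2:  IN=(all ⊤)  OUT=(all ⊤)
  B3:  IN=(all ⊤)  OUT=(all ⊤)
  B4:  IN=(all ⊤)  OUT=(all ⊤)
  B5:  IN=(all ⊤)  OUT={a:-; rest ⊤}
  B6:  IN={a:-; rest ⊤}  OUT=(all ⊤)
  B7:  IN=(all ⊤)  OUT=(all ⊤)

Merge at B5: IN[B5] = OUT[B2] ⊔ OUT[B4] = {a: ⊤, b: ⊤, c: ⊤, d: ⊤, e: ⊤, f: ⊤}
Applying B5's transfer function to that IN value gives OUT[B5] (row B5 above).

Answer: {a: -, b: ⊤, c: ⊤, d: ⊤, e: ⊤, f: ⊤}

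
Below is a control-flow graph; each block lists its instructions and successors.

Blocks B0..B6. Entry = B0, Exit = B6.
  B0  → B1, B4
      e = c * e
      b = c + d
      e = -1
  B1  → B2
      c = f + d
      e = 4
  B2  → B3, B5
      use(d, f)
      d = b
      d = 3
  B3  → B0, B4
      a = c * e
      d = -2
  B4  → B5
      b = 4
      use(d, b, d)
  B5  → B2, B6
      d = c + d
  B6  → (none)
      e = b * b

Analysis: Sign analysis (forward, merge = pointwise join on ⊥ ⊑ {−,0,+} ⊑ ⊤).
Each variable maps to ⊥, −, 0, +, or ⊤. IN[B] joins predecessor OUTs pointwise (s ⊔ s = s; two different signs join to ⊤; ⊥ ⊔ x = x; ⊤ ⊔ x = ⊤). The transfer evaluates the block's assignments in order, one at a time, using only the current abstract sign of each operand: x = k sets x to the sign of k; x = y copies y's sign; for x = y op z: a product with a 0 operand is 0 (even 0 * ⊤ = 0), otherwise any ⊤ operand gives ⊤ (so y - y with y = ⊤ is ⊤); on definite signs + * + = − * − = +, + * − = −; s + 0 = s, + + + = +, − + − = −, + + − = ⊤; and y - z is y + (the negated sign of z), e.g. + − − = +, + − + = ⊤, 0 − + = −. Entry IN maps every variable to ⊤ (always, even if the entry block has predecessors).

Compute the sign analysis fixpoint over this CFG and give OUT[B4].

Answer: {a: ⊤, b: +, c: ⊤, d: ⊤, e: ⊤, f: ⊤}

Derivation:
Converged values:
  B0:  IN=(all ⊤)  OUT={e:-; rest ⊤}
  B1:  IN={e:-; rest ⊤}  OUT={e:+; rest ⊤}
  B2:  IN=(all ⊤)  OUT={d:+; rest ⊤}
  B3:  IN={d:+; rest ⊤}  OUT={d:-; rest ⊤}
  B4:  IN=(all ⊤)  OUT={b:+; rest ⊤}
  B5:  IN=(all ⊤)  OUT=(all ⊤)
  B6:  IN=(all ⊤)  OUT=(all ⊤)

Merge at B4: IN[B4] = OUT[B0] ⊔ OUT[B3] = {a: ⊤, b: ⊤, c: ⊤, d: ⊤, e: ⊤, f: ⊤}
Applying B4's transfer function to that IN value gives OUT[B4] (row B4 above).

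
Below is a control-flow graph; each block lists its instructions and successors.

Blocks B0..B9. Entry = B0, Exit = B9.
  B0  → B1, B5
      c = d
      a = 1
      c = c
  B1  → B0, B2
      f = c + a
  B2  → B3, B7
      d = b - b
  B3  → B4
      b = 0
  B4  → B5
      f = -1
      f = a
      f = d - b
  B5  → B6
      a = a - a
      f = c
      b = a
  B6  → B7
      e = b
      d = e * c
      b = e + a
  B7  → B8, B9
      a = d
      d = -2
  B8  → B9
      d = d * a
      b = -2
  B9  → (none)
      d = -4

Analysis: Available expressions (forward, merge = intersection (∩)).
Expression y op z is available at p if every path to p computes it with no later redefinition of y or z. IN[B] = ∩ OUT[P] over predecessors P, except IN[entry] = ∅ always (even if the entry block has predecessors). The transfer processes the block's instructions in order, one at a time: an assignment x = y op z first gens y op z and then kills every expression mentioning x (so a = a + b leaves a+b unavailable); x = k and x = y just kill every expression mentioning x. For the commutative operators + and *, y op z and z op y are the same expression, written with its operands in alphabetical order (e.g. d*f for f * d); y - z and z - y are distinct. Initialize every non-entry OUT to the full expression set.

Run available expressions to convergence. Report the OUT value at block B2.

Fixpoint table:
  B0: | IN={} | OUT={}
  B1: | IN={} | OUT={a+c}
  B2: | IN={a+c} | OUT={a+c, b-b}
  B3: | IN={a+c, b-b} | OUT={a+c}
  B4: | IN={a+c} | OUT={a+c, d-b}
  B5: | IN={} | OUT={}
  B6: | IN={} | OUT={a+e, c*e}
  B7: | IN={} | OUT={}
  B8: | IN={} | OUT={}
  B9: | IN={} | OUT={}

Merge at B2: IN[B2] = OUT[B1] = {a+c}
Applying B2's transfer function to that IN value gives OUT[B2] (row B2 above).

Answer: {a+c, b-b}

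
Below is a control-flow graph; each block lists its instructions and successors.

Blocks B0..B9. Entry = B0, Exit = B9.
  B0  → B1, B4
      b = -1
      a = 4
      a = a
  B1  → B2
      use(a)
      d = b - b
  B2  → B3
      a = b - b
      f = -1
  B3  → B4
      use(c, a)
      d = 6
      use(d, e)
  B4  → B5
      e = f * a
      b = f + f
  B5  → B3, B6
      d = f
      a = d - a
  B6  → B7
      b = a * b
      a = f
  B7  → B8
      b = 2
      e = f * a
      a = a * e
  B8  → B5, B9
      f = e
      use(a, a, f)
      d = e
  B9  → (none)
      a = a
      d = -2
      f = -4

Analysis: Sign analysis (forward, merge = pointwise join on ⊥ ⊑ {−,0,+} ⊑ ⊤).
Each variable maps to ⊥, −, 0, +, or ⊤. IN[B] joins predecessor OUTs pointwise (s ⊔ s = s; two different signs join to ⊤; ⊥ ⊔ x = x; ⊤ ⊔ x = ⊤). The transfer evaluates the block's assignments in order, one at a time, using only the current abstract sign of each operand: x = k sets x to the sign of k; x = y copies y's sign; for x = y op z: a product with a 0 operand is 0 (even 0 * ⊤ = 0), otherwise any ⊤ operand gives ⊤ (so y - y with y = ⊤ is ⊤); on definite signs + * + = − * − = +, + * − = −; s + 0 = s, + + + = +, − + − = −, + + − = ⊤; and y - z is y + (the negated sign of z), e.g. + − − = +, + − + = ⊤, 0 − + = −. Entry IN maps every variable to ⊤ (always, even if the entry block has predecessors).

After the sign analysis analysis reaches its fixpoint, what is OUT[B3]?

Per-block solution:
  B0: | IN=(all ⊤) | OUT={a:+, b:-; rest ⊤}
  B1: | IN={a:+, b:-; rest ⊤} | OUT={a:+, b:-; rest ⊤}
  B2: | IN={a:+, b:-; rest ⊤} | OUT={b:-, f:-; rest ⊤}
  B3: | IN=(all ⊤) | OUT={d:+; rest ⊤}
  B4: | IN=(all ⊤) | OUT=(all ⊤)
  B5: | IN=(all ⊤) | OUT=(all ⊤)
  B6: | IN=(all ⊤) | OUT=(all ⊤)
  B7: | IN=(all ⊤) | OUT={b:+; rest ⊤}
  B8: | IN={b:+; rest ⊤} | OUT={b:+; rest ⊤}
  B9: | IN={b:+; rest ⊤} | OUT={b:+, d:-, f:-; rest ⊤}

Merge at B3: IN[B3] = OUT[B2] ⊔ OUT[B5] = {a: ⊤, b: ⊤, c: ⊤, d: ⊤, e: ⊤, f: ⊤}
Applying B3's transfer function to that IN value gives OUT[B3] (row B3 above).

Answer: {a: ⊤, b: ⊤, c: ⊤, d: +, e: ⊤, f: ⊤}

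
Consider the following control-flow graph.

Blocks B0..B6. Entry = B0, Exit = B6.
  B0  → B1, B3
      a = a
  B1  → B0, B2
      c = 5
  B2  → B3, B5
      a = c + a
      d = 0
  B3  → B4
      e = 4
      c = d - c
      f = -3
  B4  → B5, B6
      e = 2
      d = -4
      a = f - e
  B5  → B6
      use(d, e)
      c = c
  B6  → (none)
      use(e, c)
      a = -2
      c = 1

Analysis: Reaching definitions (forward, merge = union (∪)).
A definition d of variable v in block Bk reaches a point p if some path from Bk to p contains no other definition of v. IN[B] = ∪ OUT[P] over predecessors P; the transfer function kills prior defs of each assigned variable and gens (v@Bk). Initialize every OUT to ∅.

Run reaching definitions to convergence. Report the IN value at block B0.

Answer: {a@B0, c@B1}

Derivation:
Fixpoint table:
  B0:   IN={a@B0, c@B1}   OUT={a@B0, c@B1}
  B1:   IN={a@B0, c@B1}   OUT={a@B0, c@B1}
  B2:   IN={a@B0, c@B1}   OUT={a@B2, c@B1, d@B2}
  B3:   IN={a@B0, a@B2, c@B1, d@B2}   OUT={a@B0, a@B2, c@B3, d@B2, e@B3, f@B3}
  B4:   IN={a@B0, a@B2, c@B3, d@B2, e@B3, f@B3}   OUT={a@B4, c@B3, d@B4, e@B4, f@B3}
  B5:   IN={a@B2, a@B4, c@B1, c@B3, d@B2, d@B4, e@B4, f@B3}   OUT={a@B2, a@B4, c@B5, d@B2, d@B4, e@B4, f@B3}
  B6:   IN={a@B2, a@B4, c@B3, c@B5, d@B2, d@B4, e@B4, f@B3}   OUT={a@B6, c@B6, d@B2, d@B4, e@B4, f@B3}

Merge at B0 (entry node, so the boundary value {} is joined with the incoming edge(s)): IN[B0] = {} ⊔ OUT[B1] = {a@B0, c@B1}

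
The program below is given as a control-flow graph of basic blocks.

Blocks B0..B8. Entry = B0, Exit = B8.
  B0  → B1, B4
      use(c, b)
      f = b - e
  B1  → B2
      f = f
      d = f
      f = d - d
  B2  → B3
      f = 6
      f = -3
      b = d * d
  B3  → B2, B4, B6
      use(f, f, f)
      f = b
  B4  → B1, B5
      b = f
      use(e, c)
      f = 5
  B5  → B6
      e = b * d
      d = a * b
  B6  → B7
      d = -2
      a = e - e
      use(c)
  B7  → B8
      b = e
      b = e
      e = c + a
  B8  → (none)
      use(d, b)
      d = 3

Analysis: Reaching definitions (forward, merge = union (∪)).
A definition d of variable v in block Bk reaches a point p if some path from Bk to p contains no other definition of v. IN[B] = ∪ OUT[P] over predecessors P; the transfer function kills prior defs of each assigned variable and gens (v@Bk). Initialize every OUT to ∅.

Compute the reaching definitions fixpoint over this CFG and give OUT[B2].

Per-block solution:
  B0:  IN={}  OUT={f@B0}
  B1:  IN={b@B4, d@B1, f@B0, f@B4}  OUT={b@B4, d@B1, f@B1}
  B2:  IN={b@B2, b@B4, d@B1, f@B1, f@B3}  OUT={b@B2, d@B1, f@B2}
  B3:  IN={b@B2, d@B1, f@B2}  OUT={b@B2, d@B1, f@B3}
  B4:  IN={b@B2, d@B1, f@B0, f@B3}  OUT={b@B4, d@B1, f@B4}
  B5:  IN={b@B4, d@B1, f@B4}  OUT={b@B4, d@B5, e@B5, f@B4}
  B6:  IN={b@B2, b@B4, d@B1, d@B5, e@B5, f@B3, f@B4}  OUT={a@B6, b@B2, b@B4, d@B6, e@B5, f@B3, f@B4}
  B7:  IN={a@B6, b@B2, b@B4, d@B6, e@B5, f@B3, f@B4}  OUT={a@B6, b@B7, d@B6, e@B7, f@B3, f@B4}
  B8:  IN={a@B6, b@B7, d@B6, e@B7, f@B3, f@B4}  OUT={a@B6, b@B7, d@B8, e@B7, f@B3, f@B4}

Merge at B2: IN[B2] = OUT[B1] ⊔ OUT[B3] = {b@B2, b@B4, d@B1, f@B1, f@B3}
Applying B2's transfer function to that IN value gives OUT[B2] (row B2 above).

Answer: {b@B2, d@B1, f@B2}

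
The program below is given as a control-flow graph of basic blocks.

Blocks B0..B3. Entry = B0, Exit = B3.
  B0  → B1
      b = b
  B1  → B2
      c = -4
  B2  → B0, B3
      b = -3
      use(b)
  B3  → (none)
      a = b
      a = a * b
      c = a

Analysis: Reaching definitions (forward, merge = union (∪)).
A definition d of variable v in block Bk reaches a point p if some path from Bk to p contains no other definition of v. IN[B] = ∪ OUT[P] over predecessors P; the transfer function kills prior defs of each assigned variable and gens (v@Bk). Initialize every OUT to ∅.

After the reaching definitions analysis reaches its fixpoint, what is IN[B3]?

Answer: {b@B2, c@B1}

Derivation:
Per-block solution:
  B0:  IN={b@B2, c@B1}  OUT={b@B0, c@B1}
  B1:  IN={b@B0, c@B1}  OUT={b@B0, c@B1}
  B2:  IN={b@B0, c@B1}  OUT={b@B2, c@B1}
  B3:  IN={b@B2, c@B1}  OUT={a@B3, b@B2, c@B3}

Merge at B3: IN[B3] = OUT[B2] = {b@B2, c@B1}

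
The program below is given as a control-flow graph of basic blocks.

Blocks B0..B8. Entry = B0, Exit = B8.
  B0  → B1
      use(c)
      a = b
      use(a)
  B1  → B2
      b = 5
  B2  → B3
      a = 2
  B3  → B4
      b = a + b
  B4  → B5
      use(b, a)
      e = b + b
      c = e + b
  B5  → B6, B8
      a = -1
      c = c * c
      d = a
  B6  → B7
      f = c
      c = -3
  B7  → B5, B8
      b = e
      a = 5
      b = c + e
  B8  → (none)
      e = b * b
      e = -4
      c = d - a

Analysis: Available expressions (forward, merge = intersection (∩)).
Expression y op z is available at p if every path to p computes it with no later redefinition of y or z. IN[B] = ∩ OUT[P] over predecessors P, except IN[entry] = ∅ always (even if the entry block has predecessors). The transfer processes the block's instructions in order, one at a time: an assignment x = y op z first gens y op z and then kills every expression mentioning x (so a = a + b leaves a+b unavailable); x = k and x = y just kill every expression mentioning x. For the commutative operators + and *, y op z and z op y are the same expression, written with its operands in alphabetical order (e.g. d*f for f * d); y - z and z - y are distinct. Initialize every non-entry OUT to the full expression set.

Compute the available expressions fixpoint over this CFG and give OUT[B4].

Fixpoint table:
  B0: | IN={} | OUT={}
  B1: | IN={} | OUT={}
  B2: | IN={} | OUT={}
  B3: | IN={} | OUT={}
  B4: | IN={} | OUT={b+b, b+e}
  B5: | IN={} | OUT={}
  B6: | IN={} | OUT={}
  B7: | IN={} | OUT={c+e}
  B8: | IN={} | OUT={b*b, d-a}

Merge at B4: IN[B4] = OUT[B3] = {}
Applying B4's transfer function to that IN value gives OUT[B4] (row B4 above).

Answer: {b+b, b+e}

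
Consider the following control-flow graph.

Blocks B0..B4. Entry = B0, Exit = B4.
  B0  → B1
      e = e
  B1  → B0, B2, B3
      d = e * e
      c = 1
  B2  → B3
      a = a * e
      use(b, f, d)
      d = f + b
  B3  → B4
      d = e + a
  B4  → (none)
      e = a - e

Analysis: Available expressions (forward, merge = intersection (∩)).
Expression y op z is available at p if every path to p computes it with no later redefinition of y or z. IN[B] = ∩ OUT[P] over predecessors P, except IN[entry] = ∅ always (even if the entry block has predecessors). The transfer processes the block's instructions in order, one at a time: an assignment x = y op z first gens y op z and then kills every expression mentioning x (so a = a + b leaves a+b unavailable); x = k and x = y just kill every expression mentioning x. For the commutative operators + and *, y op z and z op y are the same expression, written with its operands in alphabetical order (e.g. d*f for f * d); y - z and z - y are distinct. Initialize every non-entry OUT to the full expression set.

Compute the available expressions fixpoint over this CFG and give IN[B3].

Per-block solution:
  B0:   IN={}   OUT={}
  B1:   IN={}   OUT={e*e}
  B2:   IN={e*e}   OUT={b+f, e*e}
  B3:   IN={e*e}   OUT={a+e, e*e}
  B4:   IN={a+e, e*e}   OUT={}

Merge at B3: IN[B3] = OUT[B1] ∩ OUT[B2] = {e*e}

Answer: {e*e}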